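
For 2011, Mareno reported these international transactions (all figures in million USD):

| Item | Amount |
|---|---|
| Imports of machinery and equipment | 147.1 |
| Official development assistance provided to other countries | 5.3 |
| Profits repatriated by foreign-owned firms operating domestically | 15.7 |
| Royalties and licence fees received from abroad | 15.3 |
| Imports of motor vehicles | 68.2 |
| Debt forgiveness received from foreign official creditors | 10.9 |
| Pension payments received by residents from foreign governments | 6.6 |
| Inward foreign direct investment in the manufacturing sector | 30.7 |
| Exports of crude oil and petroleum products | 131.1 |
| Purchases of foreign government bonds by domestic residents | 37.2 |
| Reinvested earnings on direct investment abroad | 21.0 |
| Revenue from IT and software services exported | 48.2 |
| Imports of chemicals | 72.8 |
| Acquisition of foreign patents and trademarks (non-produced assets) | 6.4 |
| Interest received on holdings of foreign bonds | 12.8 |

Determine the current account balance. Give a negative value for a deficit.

Goods: 131.1 - 72.8 - 147.1 - 68.2 = -157.0
Services: 48.2 + 15.3 = 63.5
Primary income: 12.8 - 15.7 + 21.0 = 18.1
Secondary income: -5.3 + 6.6 = 1.3
Current account = (-157.0) + 63.5 + 18.1 + 1.3 = -74.1
(Excluded from the current account — capital account: debt forgiveness received from foreign official creditors 10.9, acquisition of foreign patents and trademarks (non-produced assets) 6.4; financial account: inward foreign direct investment in the manufacturing sector 30.7, purchases of foreign government bonds by domestic residents 37.2.)

-74.1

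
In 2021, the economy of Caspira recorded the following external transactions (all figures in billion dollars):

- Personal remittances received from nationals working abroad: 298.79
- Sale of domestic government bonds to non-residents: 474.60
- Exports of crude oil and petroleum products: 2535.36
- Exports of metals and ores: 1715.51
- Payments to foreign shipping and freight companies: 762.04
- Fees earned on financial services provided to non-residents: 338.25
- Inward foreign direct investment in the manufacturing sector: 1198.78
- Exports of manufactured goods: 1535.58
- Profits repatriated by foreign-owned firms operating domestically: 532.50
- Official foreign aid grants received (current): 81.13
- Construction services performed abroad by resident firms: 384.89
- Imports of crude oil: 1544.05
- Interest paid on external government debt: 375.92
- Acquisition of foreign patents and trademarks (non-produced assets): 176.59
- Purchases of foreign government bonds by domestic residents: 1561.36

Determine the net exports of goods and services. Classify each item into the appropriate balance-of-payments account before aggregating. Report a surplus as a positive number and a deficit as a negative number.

Goods: -1544.05 + 1535.58 + 2535.36 + 1715.51 = 4242.40
Services: -762.04 + 384.89 + 338.25 = -38.90
Trade balance = 4242.40 + (-38.90) = 4203.50
(Excluded from the trade balance — secondary income: personal remittances received from nationals working abroad 298.79, official foreign aid grants received (current) 81.13; financial account: sale of domestic government bonds to non-residents 474.60, inward foreign direct investment in the manufacturing sector 1198.78, purchases of foreign government bonds by domestic residents 1561.36; primary income: profits repatriated by foreign-owned firms operating domestically 532.50, interest paid on external government debt 375.92; capital account: acquisition of foreign patents and trademarks (non-produced assets) 176.59.)

4203.50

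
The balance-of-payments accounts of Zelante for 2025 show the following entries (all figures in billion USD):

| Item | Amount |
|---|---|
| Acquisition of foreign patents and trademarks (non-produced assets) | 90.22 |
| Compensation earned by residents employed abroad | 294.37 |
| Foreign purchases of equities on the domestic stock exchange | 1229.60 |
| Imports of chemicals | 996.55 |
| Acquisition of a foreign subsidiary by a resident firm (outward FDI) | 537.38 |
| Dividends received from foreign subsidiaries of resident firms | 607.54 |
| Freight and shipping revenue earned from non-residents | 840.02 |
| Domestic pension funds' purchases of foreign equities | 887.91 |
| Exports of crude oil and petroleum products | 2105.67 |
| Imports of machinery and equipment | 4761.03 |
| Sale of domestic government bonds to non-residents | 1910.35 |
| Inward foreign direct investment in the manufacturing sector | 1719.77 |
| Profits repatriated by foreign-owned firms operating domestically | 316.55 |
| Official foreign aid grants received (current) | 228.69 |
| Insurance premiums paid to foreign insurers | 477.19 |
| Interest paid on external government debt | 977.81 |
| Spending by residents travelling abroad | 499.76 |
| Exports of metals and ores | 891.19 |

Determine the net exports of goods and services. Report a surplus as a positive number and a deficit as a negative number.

Goods: -4761.03 + 2105.67 - 996.55 + 891.19 = -2760.72
Services: -477.19 + 840.02 - 499.76 = -136.93
Trade balance = -2760.72 + (-136.93) = -2897.65
(Excluded from the trade balance — capital account: acquisition of foreign patents and trademarks (non-produced assets) 90.22; primary income: compensation earned by residents employed abroad 294.37, dividends received from foreign subsidiaries of resident firms 607.54, profits repatriated by foreign-owned firms operating domestically 316.55, interest paid on external government debt 977.81; financial account: foreign purchases of equities on the domestic stock exchange 1229.60, acquisition of a foreign subsidiary by a resident firm (outward FDI) 537.38, domestic pension funds' purchases of foreign equities 887.91, sale of domestic government bonds to non-residents 1910.35, inward foreign direct investment in the manufacturing sector 1719.77; secondary income: official foreign aid grants received (current) 228.69.)

-2897.65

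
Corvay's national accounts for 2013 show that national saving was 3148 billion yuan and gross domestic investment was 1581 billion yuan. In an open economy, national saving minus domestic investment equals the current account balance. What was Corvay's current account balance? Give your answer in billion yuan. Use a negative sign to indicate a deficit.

S - I = CA (net lending to the rest of the world).
CA = S - I = 3148 - 1581 = 1567

1567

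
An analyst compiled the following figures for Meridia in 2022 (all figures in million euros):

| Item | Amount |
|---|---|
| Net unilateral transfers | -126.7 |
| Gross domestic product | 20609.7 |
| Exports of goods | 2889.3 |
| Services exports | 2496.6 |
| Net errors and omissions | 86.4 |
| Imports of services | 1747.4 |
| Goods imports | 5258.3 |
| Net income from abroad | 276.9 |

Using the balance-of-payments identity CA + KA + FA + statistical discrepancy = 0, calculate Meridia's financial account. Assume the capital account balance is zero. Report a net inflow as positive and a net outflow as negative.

Goods balance = 2889.3 - 5258.3 = -2369.0
Services balance = 2496.6 - 1747.4 = 749.2
Trade balance (goods + services) = -2369.0 + 749.2 = -1619.8
Net primary income = 276.9
Net secondary income = -126.7
Current account = -1619.8 + 276.9 + (-126.7) = -1469.6
Financial account = -(-1469.6 + 86.4) = 1383.2

1383.2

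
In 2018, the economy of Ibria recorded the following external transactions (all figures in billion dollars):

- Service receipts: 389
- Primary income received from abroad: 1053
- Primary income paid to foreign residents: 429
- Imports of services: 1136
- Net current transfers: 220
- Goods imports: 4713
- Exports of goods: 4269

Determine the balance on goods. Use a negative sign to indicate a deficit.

Goods balance = 4269 - 4713 = -444

-444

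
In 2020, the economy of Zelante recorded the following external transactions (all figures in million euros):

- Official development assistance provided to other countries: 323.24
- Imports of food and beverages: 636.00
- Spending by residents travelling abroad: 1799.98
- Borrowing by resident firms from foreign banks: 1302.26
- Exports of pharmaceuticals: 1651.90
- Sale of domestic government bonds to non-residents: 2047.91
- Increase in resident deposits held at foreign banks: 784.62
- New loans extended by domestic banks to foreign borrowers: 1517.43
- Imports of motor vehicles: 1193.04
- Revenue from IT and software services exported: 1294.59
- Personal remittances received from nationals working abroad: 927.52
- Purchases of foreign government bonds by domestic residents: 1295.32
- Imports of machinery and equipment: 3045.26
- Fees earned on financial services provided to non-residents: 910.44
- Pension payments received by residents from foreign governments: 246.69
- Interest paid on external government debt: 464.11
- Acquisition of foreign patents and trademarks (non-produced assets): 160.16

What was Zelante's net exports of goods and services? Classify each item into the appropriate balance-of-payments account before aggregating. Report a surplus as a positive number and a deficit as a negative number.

-2817.35

Goods: -636.00 - 3045.26 - 1193.04 + 1651.90 = -3222.40
Services: 1294.59 - 1799.98 + 910.44 = 405.05
Trade balance = -3222.40 + 405.05 = -2817.35
(Excluded from the trade balance — secondary income: official development assistance provided to other countries 323.24, personal remittances received from nationals working abroad 927.52, pension payments received by residents from foreign governments 246.69; financial account: borrowing by resident firms from foreign banks 1302.26, sale of domestic government bonds to non-residents 2047.91, increase in resident deposits held at foreign banks 784.62, new loans extended by domestic banks to foreign borrowers 1517.43, purchases of foreign government bonds by domestic residents 1295.32; primary income: interest paid on external government debt 464.11; capital account: acquisition of foreign patents and trademarks (non-produced assets) 160.16.)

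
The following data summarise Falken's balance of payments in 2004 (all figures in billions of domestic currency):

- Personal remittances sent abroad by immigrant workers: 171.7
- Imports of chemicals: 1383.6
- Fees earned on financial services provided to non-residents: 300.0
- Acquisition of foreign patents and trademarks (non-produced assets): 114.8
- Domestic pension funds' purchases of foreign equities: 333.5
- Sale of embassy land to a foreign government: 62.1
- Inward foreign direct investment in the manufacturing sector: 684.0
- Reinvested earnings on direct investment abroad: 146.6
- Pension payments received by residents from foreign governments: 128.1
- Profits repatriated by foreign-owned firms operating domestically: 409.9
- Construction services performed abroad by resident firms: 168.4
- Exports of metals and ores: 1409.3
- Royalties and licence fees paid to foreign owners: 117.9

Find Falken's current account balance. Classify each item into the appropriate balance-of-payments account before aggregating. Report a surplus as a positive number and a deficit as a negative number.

Goods: -1383.6 + 1409.3 = 25.7
Services: 168.4 + 300.0 - 117.9 = 350.5
Primary income: -409.9 + 146.6 = -263.3
Secondary income: 128.1 - 171.7 = -43.6
Current account = 25.7 + 350.5 + (-263.3) + (-43.6) = 69.3
(Excluded from the current account — capital account: acquisition of foreign patents and trademarks (non-produced assets) 114.8, sale of embassy land to a foreign government 62.1; financial account: domestic pension funds' purchases of foreign equities 333.5, inward foreign direct investment in the manufacturing sector 684.0.)

69.3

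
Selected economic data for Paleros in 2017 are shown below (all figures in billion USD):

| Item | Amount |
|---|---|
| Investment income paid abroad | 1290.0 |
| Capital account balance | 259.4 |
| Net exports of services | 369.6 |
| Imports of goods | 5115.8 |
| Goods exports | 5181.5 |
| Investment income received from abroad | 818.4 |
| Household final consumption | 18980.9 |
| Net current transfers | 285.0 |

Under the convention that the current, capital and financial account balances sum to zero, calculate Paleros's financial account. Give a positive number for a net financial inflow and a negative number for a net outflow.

-508.1

Goods balance = 5181.5 - 5115.8 = 65.7
Services balance = 369.6
Trade balance (goods + services) = 65.7 + 369.6 = 435.3
Net primary income = 818.4 - 1290.0 = -471.6
Net secondary income = 285.0
Current account = 435.3 + (-471.6) + 285.0 = 248.7
Financial account = -(248.7 + 259.4) = -508.1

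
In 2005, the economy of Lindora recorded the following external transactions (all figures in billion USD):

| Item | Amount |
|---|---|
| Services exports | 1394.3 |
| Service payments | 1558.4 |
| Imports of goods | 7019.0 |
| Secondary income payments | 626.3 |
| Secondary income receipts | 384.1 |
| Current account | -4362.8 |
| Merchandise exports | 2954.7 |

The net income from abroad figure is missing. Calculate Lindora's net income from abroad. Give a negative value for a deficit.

Current account = goods balance + services balance + net primary income + net secondary income
Sum of the known components = -4470.6
Net income from abroad = CA - (known components) = -4362.8 - (-4470.6) = 107.8

107.8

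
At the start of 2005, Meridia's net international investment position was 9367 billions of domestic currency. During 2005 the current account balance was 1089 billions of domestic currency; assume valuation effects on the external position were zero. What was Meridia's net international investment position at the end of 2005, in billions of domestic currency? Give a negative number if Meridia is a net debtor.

10456

With no valuation effects, change in NIIP = current account = 1089
End-of-year NIIP = 9367 + 1089 = 10456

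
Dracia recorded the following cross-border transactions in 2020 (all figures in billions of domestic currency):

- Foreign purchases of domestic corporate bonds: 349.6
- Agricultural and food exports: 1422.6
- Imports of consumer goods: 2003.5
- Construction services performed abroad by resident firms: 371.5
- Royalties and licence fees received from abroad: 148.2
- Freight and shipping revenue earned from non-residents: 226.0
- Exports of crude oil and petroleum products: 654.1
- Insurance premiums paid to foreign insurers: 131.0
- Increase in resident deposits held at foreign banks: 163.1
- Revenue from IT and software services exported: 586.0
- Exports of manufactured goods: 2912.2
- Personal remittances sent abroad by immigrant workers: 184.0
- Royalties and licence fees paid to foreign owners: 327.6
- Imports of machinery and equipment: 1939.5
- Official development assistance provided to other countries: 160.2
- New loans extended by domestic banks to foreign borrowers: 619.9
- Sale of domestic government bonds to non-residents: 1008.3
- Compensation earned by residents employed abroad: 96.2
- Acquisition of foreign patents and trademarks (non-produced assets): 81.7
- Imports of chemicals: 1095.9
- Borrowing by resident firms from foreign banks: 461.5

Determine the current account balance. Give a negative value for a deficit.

575.1

Goods: -2003.5 - 1095.9 + 2912.2 - 1939.5 + 1422.6 + 654.1 = -50.0
Services: -131.0 + 371.5 + 148.2 + 226.0 + 586.0 - 327.6 = 873.1
Primary income: 96.2
Secondary income: -160.2 - 184.0 = -344.2
Current account = (-50.0) + 873.1 + 96.2 + (-344.2) = 575.1
(Excluded from the current account — financial account: foreign purchases of domestic corporate bonds 349.6, increase in resident deposits held at foreign banks 163.1, new loans extended by domestic banks to foreign borrowers 619.9, sale of domestic government bonds to non-residents 1008.3, borrowing by resident firms from foreign banks 461.5; capital account: acquisition of foreign patents and trademarks (non-produced assets) 81.7.)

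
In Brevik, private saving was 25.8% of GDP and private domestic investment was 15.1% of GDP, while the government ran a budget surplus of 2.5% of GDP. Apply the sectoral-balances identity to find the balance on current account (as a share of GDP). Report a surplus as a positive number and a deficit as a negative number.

By the sectoral-balances identity, CA = (S_private - I) + (T - G).
Private balance = 25.8 - 15.1 = 10.7
Government balance (T - G) = 2.5
CA = 10.7 + 2.5 = 13.2

13.2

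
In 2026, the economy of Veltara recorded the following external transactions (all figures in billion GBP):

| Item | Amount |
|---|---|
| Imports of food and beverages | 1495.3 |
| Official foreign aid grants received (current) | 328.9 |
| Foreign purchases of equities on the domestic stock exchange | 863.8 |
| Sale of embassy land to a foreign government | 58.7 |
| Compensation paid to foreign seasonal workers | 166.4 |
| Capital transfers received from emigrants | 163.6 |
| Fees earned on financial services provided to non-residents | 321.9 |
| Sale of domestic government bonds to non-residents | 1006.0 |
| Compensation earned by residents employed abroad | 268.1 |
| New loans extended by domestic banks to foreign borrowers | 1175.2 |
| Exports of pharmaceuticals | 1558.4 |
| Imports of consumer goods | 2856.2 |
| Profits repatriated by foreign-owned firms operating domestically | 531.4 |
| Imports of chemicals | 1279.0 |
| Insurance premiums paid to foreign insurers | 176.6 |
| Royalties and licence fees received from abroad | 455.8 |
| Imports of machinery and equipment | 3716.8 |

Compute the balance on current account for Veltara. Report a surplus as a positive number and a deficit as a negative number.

Goods: -2856.2 - 1279.0 - 1495.3 + 1558.4 - 3716.8 = -7788.9
Services: 321.9 - 176.6 + 455.8 = 601.1
Primary income: 268.1 - 166.4 - 531.4 = -429.7
Secondary income: 328.9
Current account = (-7788.9) + 601.1 + (-429.7) + 328.9 = -7288.6
(Excluded from the current account — financial account: foreign purchases of equities on the domestic stock exchange 863.8, sale of domestic government bonds to non-residents 1006.0, new loans extended by domestic banks to foreign borrowers 1175.2; capital account: sale of embassy land to a foreign government 58.7, capital transfers received from emigrants 163.6.)

-7288.6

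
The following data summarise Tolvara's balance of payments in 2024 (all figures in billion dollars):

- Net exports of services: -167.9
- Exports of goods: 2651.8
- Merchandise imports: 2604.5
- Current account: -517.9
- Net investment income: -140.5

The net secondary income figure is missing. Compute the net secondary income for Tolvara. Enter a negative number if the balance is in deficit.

-256.8

Current account = goods balance + services balance + net primary income + net secondary income
Sum of the known components = -261.1
Net secondary income = CA - (known components) = -517.9 - (-261.1) = -256.8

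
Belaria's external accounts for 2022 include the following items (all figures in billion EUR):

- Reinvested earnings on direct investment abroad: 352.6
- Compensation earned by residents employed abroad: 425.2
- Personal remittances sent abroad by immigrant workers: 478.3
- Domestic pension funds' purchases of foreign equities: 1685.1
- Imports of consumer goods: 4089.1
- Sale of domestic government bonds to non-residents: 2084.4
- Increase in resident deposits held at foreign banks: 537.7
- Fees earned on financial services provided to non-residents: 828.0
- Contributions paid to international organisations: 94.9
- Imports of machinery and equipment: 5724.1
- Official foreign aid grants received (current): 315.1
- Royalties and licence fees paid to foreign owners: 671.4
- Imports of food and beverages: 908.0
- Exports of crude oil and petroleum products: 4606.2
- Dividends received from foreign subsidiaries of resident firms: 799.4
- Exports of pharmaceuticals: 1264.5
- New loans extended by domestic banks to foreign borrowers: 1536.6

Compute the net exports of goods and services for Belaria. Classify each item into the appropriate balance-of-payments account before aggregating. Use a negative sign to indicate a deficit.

Goods: 1264.5 - 5724.1 + 4606.2 - 4089.1 - 908.0 = -4850.5
Services: 828.0 - 671.4 = 156.6
Trade balance = -4850.5 + 156.6 = -4693.9
(Excluded from the trade balance — primary income: reinvested earnings on direct investment abroad 352.6, compensation earned by residents employed abroad 425.2, dividends received from foreign subsidiaries of resident firms 799.4; secondary income: personal remittances sent abroad by immigrant workers 478.3, contributions paid to international organisations 94.9, official foreign aid grants received (current) 315.1; financial account: domestic pension funds' purchases of foreign equities 1685.1, sale of domestic government bonds to non-residents 2084.4, increase in resident deposits held at foreign banks 537.7, new loans extended by domestic banks to foreign borrowers 1536.6.)

-4693.9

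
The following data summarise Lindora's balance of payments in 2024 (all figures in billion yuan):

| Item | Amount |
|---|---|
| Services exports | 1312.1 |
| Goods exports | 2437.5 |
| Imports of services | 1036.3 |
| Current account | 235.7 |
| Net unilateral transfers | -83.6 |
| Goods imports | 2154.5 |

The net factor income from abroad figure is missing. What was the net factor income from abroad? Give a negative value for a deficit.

Current account = goods balance + services balance + net primary income + net secondary income
Sum of the known components = 475.2
Net factor income from abroad = CA - (known components) = 235.7 - 475.2 = -239.5

-239.5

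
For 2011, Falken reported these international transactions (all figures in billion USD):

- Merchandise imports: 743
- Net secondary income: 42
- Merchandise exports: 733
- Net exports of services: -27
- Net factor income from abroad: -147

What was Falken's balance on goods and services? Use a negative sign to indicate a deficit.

Goods balance = 733 - 743 = -10
Services balance = -27
Trade balance (goods + services) = -10 + (-27) = -37

-37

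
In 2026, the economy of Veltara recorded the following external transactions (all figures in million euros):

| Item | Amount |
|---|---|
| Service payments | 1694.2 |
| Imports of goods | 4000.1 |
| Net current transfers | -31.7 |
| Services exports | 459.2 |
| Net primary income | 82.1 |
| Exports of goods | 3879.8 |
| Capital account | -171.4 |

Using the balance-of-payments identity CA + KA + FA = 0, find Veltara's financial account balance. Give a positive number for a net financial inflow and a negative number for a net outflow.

Goods balance = 3879.8 - 4000.1 = -120.3
Services balance = 459.2 - 1694.2 = -1235.0
Trade balance (goods + services) = -120.3 + (-1235.0) = -1355.3
Net primary income = 82.1
Net secondary income = -31.7
Current account = -1355.3 + 82.1 + (-31.7) = -1304.9
Financial account = -(-1304.9 + (-171.4)) = 1476.3

1476.3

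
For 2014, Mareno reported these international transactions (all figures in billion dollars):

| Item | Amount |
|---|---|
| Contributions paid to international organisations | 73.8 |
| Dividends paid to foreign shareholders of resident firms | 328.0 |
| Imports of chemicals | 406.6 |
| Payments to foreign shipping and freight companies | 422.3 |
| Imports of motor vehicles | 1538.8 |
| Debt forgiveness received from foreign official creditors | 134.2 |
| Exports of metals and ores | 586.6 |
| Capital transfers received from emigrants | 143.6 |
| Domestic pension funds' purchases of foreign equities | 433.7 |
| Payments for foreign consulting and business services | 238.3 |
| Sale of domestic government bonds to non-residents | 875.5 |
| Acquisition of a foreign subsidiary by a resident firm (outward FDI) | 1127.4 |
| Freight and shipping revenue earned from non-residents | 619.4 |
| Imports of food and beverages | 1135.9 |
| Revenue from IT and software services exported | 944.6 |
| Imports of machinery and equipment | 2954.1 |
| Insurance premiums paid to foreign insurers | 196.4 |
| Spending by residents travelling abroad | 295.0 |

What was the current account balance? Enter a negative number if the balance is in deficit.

-5438.6

Goods: 586.6 - 2954.1 - 406.6 - 1135.9 - 1538.8 = -5448.8
Services: -196.4 - 295.0 + 944.6 + 619.4 - 422.3 - 238.3 = 412.0
Primary income: -328.0
Secondary income: -73.8
Current account = (-5448.8) + 412.0 + (-328.0) + (-73.8) = -5438.6
(Excluded from the current account — capital account: debt forgiveness received from foreign official creditors 134.2, capital transfers received from emigrants 143.6; financial account: domestic pension funds' purchases of foreign equities 433.7, sale of domestic government bonds to non-residents 875.5, acquisition of a foreign subsidiary by a resident firm (outward FDI) 1127.4.)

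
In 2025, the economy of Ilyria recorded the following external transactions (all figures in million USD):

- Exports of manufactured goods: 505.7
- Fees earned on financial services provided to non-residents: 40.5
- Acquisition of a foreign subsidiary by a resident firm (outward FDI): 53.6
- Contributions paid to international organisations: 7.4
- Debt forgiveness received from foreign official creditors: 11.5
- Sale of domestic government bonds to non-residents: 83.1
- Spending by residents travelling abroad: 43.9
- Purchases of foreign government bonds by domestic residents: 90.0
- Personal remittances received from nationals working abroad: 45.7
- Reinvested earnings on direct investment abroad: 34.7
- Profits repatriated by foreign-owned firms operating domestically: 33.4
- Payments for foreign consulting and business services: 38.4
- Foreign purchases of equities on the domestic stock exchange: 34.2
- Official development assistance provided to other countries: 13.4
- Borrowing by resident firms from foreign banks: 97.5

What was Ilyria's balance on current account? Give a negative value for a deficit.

490.1

Goods: 505.7
Services: -43.9 + 40.5 - 38.4 = -41.8
Primary income: -33.4 + 34.7 = 1.3
Secondary income: -13.4 - 7.4 + 45.7 = 24.9
Current account = 505.7 + (-41.8) + 1.3 + 24.9 = 490.1
(Excluded from the current account — financial account: acquisition of a foreign subsidiary by a resident firm (outward FDI) 53.6, sale of domestic government bonds to non-residents 83.1, purchases of foreign government bonds by domestic residents 90.0, foreign purchases of equities on the domestic stock exchange 34.2, borrowing by resident firms from foreign banks 97.5; capital account: debt forgiveness received from foreign official creditors 11.5.)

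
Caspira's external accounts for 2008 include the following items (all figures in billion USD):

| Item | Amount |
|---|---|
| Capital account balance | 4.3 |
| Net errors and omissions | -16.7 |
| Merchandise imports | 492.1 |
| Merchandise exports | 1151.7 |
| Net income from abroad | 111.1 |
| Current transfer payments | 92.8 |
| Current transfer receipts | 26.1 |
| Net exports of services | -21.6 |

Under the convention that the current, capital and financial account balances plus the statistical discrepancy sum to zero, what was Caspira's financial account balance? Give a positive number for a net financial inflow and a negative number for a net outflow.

Goods balance = 1151.7 - 492.1 = 659.6
Services balance = -21.6
Trade balance (goods + services) = 659.6 + (-21.6) = 638.0
Net primary income = 111.1
Net secondary income = 26.1 - 92.8 = -66.7
Current account = 638.0 + 111.1 + (-66.7) = 682.4
Financial account = -(682.4 + 4.3 + (-16.7)) = -670.0

-670.0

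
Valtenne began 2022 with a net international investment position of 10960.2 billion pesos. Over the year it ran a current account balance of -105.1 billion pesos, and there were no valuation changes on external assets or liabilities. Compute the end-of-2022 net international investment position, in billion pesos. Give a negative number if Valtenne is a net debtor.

With no valuation effects, change in NIIP = current account = -105.1
End-of-year NIIP = 10960.2 + (-105.1) = 10855.1

10855.1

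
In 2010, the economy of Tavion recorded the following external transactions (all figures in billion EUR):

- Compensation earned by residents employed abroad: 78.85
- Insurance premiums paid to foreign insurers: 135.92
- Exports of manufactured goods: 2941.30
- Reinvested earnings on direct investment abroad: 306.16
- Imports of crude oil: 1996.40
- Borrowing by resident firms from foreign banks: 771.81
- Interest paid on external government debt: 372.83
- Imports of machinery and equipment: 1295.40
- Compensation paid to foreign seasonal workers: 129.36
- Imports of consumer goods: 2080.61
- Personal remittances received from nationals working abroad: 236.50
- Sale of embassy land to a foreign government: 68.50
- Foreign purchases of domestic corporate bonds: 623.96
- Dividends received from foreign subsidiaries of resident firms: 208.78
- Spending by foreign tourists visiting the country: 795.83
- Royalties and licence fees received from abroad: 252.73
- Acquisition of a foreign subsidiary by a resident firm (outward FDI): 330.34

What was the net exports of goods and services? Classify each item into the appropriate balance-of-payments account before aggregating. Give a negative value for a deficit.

-1518.47

Goods: -1996.40 - 1295.40 - 2080.61 + 2941.30 = -2431.11
Services: 795.83 - 135.92 + 252.73 = 912.64
Trade balance = -2431.11 + 912.64 = -1518.47
(Excluded from the trade balance — primary income: compensation earned by residents employed abroad 78.85, reinvested earnings on direct investment abroad 306.16, interest paid on external government debt 372.83, compensation paid to foreign seasonal workers 129.36, dividends received from foreign subsidiaries of resident firms 208.78; financial account: borrowing by resident firms from foreign banks 771.81, foreign purchases of domestic corporate bonds 623.96, acquisition of a foreign subsidiary by a resident firm (outward FDI) 330.34; secondary income: personal remittances received from nationals working abroad 236.50; capital account: sale of embassy land to a foreign government 68.50.)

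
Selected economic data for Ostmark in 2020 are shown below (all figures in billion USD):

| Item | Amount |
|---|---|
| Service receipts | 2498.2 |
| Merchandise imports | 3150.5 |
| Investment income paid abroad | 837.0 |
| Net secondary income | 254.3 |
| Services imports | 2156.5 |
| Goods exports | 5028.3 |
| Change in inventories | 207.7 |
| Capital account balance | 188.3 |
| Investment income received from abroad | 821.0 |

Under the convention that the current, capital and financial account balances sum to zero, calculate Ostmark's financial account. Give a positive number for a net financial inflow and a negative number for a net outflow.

Goods balance = 5028.3 - 3150.5 = 1877.8
Services balance = 2498.2 - 2156.5 = 341.7
Trade balance (goods + services) = 1877.8 + 341.7 = 2219.5
Net primary income = 821.0 - 837.0 = -16.0
Net secondary income = 254.3
Current account = 2219.5 + (-16.0) + 254.3 = 2457.8
Financial account = -(2457.8 + 188.3) = -2646.1

-2646.1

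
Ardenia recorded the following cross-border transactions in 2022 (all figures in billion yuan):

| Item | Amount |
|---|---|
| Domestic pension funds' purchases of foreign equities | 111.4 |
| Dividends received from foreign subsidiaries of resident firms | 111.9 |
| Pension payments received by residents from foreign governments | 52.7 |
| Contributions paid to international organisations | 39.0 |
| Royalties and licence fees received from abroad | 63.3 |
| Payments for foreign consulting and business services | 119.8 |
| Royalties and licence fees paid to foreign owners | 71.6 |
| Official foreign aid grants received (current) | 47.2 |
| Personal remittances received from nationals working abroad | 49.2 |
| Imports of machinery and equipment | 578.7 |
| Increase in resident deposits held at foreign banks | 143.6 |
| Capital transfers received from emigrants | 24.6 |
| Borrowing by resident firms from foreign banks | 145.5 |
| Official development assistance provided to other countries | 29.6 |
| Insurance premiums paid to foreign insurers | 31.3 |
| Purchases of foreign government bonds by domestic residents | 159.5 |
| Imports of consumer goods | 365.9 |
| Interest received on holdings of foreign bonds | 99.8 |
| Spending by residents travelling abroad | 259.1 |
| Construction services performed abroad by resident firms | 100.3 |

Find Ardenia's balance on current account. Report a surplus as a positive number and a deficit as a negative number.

-970.6

Goods: -578.7 - 365.9 = -944.6
Services: 100.3 + 63.3 - 71.6 - 119.8 - 31.3 - 259.1 = -318.2
Primary income: 99.8 + 111.9 = 211.7
Secondary income: 47.2 - 39.0 - 29.6 + 52.7 + 49.2 = 80.5
Current account = (-944.6) + (-318.2) + 211.7 + 80.5 = -970.6
(Excluded from the current account — financial account: domestic pension funds' purchases of foreign equities 111.4, increase in resident deposits held at foreign banks 143.6, borrowing by resident firms from foreign banks 145.5, purchases of foreign government bonds by domestic residents 159.5; capital account: capital transfers received from emigrants 24.6.)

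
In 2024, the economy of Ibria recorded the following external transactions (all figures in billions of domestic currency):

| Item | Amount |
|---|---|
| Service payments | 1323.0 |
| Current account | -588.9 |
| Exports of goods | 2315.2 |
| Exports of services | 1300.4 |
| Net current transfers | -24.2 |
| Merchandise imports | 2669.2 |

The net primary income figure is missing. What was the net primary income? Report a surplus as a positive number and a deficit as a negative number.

Current account = goods balance + services balance + net primary income + net secondary income
Sum of the known components = -400.8
Net primary income = CA - (known components) = -588.9 - (-400.8) = -188.1

-188.1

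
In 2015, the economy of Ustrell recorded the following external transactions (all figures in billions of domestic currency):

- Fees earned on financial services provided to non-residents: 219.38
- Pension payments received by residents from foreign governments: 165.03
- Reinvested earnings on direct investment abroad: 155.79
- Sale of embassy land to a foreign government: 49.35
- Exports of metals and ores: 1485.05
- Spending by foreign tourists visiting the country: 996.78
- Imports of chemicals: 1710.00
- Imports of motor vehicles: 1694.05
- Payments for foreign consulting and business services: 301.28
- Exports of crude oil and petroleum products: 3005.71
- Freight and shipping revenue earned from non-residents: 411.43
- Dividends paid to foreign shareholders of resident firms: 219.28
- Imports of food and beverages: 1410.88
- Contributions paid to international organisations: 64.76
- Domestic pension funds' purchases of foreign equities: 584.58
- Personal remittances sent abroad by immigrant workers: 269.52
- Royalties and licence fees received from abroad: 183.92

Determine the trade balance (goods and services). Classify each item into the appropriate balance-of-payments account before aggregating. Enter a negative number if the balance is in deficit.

1186.06

Goods: -1410.88 - 1694.05 + 3005.71 + 1485.05 - 1710.00 = -324.17
Services: 219.38 + 183.92 + 996.78 + 411.43 - 301.28 = 1510.23
Trade balance = -324.17 + 1510.23 = 1186.06
(Excluded from the trade balance — secondary income: pension payments received by residents from foreign governments 165.03, contributions paid to international organisations 64.76, personal remittances sent abroad by immigrant workers 269.52; primary income: reinvested earnings on direct investment abroad 155.79, dividends paid to foreign shareholders of resident firms 219.28; capital account: sale of embassy land to a foreign government 49.35; financial account: domestic pension funds' purchases of foreign equities 584.58.)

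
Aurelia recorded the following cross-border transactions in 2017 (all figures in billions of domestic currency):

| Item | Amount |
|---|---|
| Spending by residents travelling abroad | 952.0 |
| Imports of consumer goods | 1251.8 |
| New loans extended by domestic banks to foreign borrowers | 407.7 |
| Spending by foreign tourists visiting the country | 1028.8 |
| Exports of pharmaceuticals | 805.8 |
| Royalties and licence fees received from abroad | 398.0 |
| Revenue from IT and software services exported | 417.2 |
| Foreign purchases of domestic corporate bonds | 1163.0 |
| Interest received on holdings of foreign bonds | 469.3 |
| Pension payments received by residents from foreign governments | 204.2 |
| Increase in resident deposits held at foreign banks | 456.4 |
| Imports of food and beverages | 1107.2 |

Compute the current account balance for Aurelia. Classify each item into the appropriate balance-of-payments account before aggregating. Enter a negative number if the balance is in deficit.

12.3

Goods: 805.8 - 1251.8 - 1107.2 = -1553.2
Services: 417.2 + 398.0 + 1028.8 - 952.0 = 892.0
Primary income: 469.3
Secondary income: 204.2
Current account = (-1553.2) + 892.0 + 469.3 + 204.2 = 12.3
(Excluded from the current account — financial account: new loans extended by domestic banks to foreign borrowers 407.7, foreign purchases of domestic corporate bonds 1163.0, increase in resident deposits held at foreign banks 456.4.)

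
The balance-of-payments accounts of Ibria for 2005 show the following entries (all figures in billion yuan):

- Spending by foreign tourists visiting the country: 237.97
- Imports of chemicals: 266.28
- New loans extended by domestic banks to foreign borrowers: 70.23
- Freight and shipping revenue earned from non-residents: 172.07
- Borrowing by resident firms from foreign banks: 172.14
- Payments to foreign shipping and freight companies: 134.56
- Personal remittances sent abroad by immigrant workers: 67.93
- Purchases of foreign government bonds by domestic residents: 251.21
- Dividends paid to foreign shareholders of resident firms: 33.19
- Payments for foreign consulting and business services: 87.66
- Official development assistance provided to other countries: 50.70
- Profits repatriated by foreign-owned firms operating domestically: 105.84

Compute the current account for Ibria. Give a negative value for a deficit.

Goods: -266.28
Services: 172.07 + 237.97 - 87.66 - 134.56 = 187.82
Primary income: -33.19 - 105.84 = -139.03
Secondary income: -50.70 - 67.93 = -118.63
Current account = (-266.28) + 187.82 + (-139.03) + (-118.63) = -336.12
(Excluded from the current account — financial account: new loans extended by domestic banks to foreign borrowers 70.23, borrowing by resident firms from foreign banks 172.14, purchases of foreign government bonds by domestic residents 251.21.)

-336.12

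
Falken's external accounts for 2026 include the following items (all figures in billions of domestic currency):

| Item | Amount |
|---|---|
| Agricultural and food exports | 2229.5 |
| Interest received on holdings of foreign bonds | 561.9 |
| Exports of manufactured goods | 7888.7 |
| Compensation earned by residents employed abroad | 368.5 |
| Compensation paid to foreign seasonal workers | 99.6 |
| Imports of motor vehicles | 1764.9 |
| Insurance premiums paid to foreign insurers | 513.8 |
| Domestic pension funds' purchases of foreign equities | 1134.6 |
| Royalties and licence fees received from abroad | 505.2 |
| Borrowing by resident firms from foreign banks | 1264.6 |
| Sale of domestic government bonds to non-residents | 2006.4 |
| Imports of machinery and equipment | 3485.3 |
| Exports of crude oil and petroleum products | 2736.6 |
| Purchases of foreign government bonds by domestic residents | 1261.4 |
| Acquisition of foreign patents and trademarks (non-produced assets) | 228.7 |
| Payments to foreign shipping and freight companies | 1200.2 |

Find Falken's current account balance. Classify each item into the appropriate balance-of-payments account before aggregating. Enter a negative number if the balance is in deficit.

7226.6

Goods: 2229.5 + 2736.6 + 7888.7 - 3485.3 - 1764.9 = 7604.6
Services: -1200.2 + 505.2 - 513.8 = -1208.8
Primary income: 561.9 + 368.5 - 99.6 = 830.8
Current account = 7604.6 + (-1208.8) + 830.8 = 7226.6
(Excluded from the current account — financial account: domestic pension funds' purchases of foreign equities 1134.6, borrowing by resident firms from foreign banks 1264.6, sale of domestic government bonds to non-residents 2006.4, purchases of foreign government bonds by domestic residents 1261.4; capital account: acquisition of foreign patents and trademarks (non-produced assets) 228.7.)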